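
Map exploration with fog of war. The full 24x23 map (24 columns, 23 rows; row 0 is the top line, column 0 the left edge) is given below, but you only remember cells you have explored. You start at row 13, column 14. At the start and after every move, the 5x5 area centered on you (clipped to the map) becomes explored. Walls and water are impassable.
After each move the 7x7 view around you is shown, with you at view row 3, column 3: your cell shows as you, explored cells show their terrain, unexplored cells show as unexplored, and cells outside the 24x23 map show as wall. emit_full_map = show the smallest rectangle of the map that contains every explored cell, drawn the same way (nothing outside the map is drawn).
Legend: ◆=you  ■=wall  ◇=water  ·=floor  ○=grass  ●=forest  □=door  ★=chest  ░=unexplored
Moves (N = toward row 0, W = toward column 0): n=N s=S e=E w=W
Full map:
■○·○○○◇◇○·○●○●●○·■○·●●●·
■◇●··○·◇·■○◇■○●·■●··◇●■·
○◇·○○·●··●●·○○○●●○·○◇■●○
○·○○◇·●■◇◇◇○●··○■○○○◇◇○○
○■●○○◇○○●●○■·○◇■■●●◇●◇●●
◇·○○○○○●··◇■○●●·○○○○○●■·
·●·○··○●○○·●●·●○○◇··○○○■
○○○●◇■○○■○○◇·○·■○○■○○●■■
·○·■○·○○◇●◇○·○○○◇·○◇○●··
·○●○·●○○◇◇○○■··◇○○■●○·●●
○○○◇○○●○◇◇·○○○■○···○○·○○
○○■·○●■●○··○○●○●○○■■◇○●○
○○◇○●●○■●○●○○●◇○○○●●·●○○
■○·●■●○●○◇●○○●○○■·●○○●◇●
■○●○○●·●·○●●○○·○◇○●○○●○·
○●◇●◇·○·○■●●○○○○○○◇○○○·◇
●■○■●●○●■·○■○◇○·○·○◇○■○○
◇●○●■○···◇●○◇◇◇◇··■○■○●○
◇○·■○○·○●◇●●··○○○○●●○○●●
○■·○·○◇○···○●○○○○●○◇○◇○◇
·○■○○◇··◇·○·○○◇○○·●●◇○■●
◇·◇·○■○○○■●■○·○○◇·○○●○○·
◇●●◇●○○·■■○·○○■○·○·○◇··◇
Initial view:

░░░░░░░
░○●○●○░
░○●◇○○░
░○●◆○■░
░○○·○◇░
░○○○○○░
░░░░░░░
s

░○●○●○░
░○●◇○○░
░○●○○■░
░○○◆○◇░
░○○○○○░
░○◇○·○░
░░░░░░░

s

░○●◇○○░
░○●○○■░
░○○·○◇░
░○○◆○○░
░○◇○·○░
░◇◇◇◇·░
░░░░░░░

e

○●◇○○░░
○●○○■·░
○○·○◇○░
○○○◆○○░
○◇○·○·░
◇◇◇◇··░
░░░░░░░

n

○●○●○░░
○●◇○○○░
○●○○■·░
○○·◆◇○░
○○○○○○░
○◇○·○·░
◇◇◇◇··░

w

░○●○●○░
░○●◇○○○
░○●○○■·
░○○◆○◇○
░○○○○○○
░○◇○·○·
░◇◇◇◇··

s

░○●◇○○○
░○●○○■·
░○○·○◇○
░○○◆○○○
░○◇○·○·
░◇◇◇◇··
░░░░░░░

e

○●◇○○○░
○●○○■·░
○○·○◇○░
○○○◆○○░
○◇○·○·░
◇◇◇◇··░
░░░░░░░

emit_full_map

○●○●○░
○●◇○○○
○●○○■·
○○·○◇○
○○○◆○○
○◇○·○·
◇◇◇◇··

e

●◇○○○░░
●○○■·●░
○·○◇○●░
○○○◆○◇░
◇○·○·○░
◇◇◇··■░
░░░░░░░

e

◇○○○░░░
○○■·●○░
·○◇○●○░
○○○◆◇○░
○·○·○◇░
◇◇··■○░
░░░░░░░

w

●◇○○○░░
●○○■·●○
○·○◇○●○
○○○◆○◇○
◇○·○·○◇
◇◇◇··■○
░░░░░░░

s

●○○■·●○
○·○◇○●○
○○○○○◇○
◇○·◆·○◇
◇◇◇··■○
░○○○○●░
░░░░░░░

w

○●○○■·●
○○·○◇○●
○○○○○○◇
○◇○◆○·○
◇◇◇◇··■
░·○○○○●
░░░░░░░

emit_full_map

○●○●○░░░
○●◇○○○░░
○●○○■·●○
○○·○◇○●○
○○○○○○◇○
○◇○◆○·○◇
◇◇◇◇··■○
░·○○○○●░

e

●○○■·●○
○·○◇○●○
○○○○○◇○
◇○·◆·○◇
◇◇◇··■○
·○○○○●░
░░░░░░░

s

○·○◇○●○
○○○○○◇○
◇○·○·○◇
◇◇◇◆·■○
·○○○○●░
░○○○●○░
░░░░░░░

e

·○◇○●○░
○○○○◇○░
○·○·○◇░
◇◇·◆■○░
○○○○●●░
○○○●○◇░
░░░░░░░

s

○○○○◇○░
○·○·○◇░
◇◇··■○░
○○○◆●●░
○○○●○◇░
░○○·●●░
░░░░░░░

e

○○○◇○░░
·○·○◇○░
◇··■○■░
○○○◆●○░
○○●○◇○░
○○·●●◇░
░░░░░░░

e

○○◇○░░░
○·○◇○■░
··■○■○░
○○●◆○○░
○●○◇○◇░
○·●●◇○░
░░░░░░░

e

○◇○░░░░
·○◇○■○░
·■○■○●░
○●●◆○●░
●○◇○◇○░
·●●◇○■░
░░░░░░░

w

○○◇○░░░
○·○◇○■○
··■○■○●
○○●◆○○●
○●○◇○◇○
○·●●◇○■
░░░░░░░

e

○◇○░░░░
·○◇○■○░
·■○■○●░
○●●◆○●░
●○◇○◇○░
·●●◇○■░
░░░░░░░

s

·○◇○■○░
·■○■○●░
○●●○○●░
●○◇◆◇○░
·●●◇○■░
░○○●○○░
░░░░░░░

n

○◇○░░░░
·○◇○■○░
·■○■○●░
○●●◆○●░
●○◇○◇○░
·●●◇○■░
░○○●○○░

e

◇○░░░░■
○◇○■○○■
■○■○●○■
●●○◆●●■
○◇○◇○◇■
●●◇○■●■
○○●○○░■

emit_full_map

○●○●○░░░░░░░
○●◇○○○░░░░░░
○●○○■·●○░░░░
○○·○◇○●○░░░░
○○○○○○◇○░░░░
○◇○·○·○◇○■○○
◇◇◇◇··■○■○●○
░·○○○○●●○◆●●
░░○○○●○◇○◇○◇
░░░○○·●●◇○■●
░░░░░░○○●○○░

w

○◇○░░░░
·○◇○■○○
·■○■○●○
○●●◆○●●
●○◇○◇○◇
·●●◇○■●
░○○●○○░

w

○○◇○░░░
○·○◇○■○
··■○■○●
○○●◆○○●
○●○◇○◇○
○·●●◇○■
░░○○●○○

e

○◇○░░░░
·○◇○■○○
·■○■○●○
○●●◆○●●
●○◇○◇○◇
·●●◇○■●
░○○●○○░

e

◇○░░░░■
○◇○■○○■
■○■○●○■
●●○◆●●■
○◇○◇○◇■
●●◇○■●■
○○●○○░■

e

○░░░░■■
◇○■○○■■
○■○●○■■
●○○◆●■■
◇○◇○◇■■
●◇○■●■■
○●○○░■■

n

○░░░░■■
○○○·◇■■
◇○■○○■■
○■○◆○■■
●○○●●■■
◇○◇○◇■■
●◇○■●■■

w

●○░░░░■
◇○○○·◇■
○◇○■○○■
■○■◆●○■
●●○○●●■
○◇○◇○◇■
●●◇○■●■

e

○░░░░■■
○○○·◇■■
◇○■○○■■
○■○◆○■■
●○○●●■■
◇○◇○◇■■
●◇○■●■■

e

░░░░■■■
○○·◇■■■
○■○○■■■
■○●◆■■■
○○●●■■■
○◇○◇■■■
◇○■●■■■


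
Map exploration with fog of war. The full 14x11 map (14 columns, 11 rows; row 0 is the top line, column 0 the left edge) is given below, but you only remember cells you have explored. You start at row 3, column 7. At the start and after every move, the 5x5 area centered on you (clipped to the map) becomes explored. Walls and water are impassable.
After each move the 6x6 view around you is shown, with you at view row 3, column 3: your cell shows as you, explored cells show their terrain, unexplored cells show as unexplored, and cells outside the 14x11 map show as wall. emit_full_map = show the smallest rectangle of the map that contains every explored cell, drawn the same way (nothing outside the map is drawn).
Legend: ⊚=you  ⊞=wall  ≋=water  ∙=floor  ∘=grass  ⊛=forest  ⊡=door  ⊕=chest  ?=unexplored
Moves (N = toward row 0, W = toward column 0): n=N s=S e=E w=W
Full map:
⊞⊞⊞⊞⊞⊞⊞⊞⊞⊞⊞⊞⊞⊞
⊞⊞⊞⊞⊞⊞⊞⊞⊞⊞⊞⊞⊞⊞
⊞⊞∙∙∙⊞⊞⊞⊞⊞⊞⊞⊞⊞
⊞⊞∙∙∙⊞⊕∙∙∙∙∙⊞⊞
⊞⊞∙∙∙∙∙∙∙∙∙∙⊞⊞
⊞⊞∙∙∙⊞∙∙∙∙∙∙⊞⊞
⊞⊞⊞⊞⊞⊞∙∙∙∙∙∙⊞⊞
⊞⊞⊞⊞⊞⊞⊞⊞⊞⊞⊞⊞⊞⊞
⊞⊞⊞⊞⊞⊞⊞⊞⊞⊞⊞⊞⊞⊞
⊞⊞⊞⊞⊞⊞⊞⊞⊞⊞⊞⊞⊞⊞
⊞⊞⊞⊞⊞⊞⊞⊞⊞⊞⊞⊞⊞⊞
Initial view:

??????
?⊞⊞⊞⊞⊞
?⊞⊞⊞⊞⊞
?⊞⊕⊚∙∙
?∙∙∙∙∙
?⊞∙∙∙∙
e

??????
⊞⊞⊞⊞⊞⊞
⊞⊞⊞⊞⊞⊞
⊞⊕∙⊚∙∙
∙∙∙∙∙∙
⊞∙∙∙∙∙

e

??????
⊞⊞⊞⊞⊞⊞
⊞⊞⊞⊞⊞⊞
⊕∙∙⊚∙∙
∙∙∙∙∙∙
∙∙∙∙∙∙

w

??????
⊞⊞⊞⊞⊞⊞
⊞⊞⊞⊞⊞⊞
⊞⊕∙⊚∙∙
∙∙∙∙∙∙
⊞∙∙∙∙∙

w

??????
?⊞⊞⊞⊞⊞
?⊞⊞⊞⊞⊞
?⊞⊕⊚∙∙
?∙∙∙∙∙
?⊞∙∙∙∙

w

??????
?⊞⊞⊞⊞⊞
?∙⊞⊞⊞⊞
?∙⊞⊚∙∙
?∙∙∙∙∙
?∙⊞∙∙∙

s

?⊞⊞⊞⊞⊞
?∙⊞⊞⊞⊞
?∙⊞⊕∙∙
?∙∙⊚∙∙
?∙⊞∙∙∙
?⊞⊞∙∙∙

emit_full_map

⊞⊞⊞⊞⊞⊞⊞⊞
∙⊞⊞⊞⊞⊞⊞⊞
∙⊞⊕∙∙∙∙∙
∙∙⊚∙∙∙∙∙
∙⊞∙∙∙∙∙∙
⊞⊞∙∙∙???

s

?∙⊞⊞⊞⊞
?∙⊞⊕∙∙
?∙∙∙∙∙
?∙⊞⊚∙∙
?⊞⊞∙∙∙
?⊞⊞⊞⊞⊞

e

∙⊞⊞⊞⊞⊞
∙⊞⊕∙∙∙
∙∙∙∙∙∙
∙⊞∙⊚∙∙
⊞⊞∙∙∙∙
⊞⊞⊞⊞⊞⊞

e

⊞⊞⊞⊞⊞⊞
⊞⊕∙∙∙∙
∙∙∙∙∙∙
⊞∙∙⊚∙∙
⊞∙∙∙∙∙
⊞⊞⊞⊞⊞⊞

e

⊞⊞⊞⊞⊞⊞
⊕∙∙∙∙∙
∙∙∙∙∙∙
∙∙∙⊚∙∙
∙∙∙∙∙∙
⊞⊞⊞⊞⊞⊞

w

⊞⊞⊞⊞⊞⊞
⊞⊕∙∙∙∙
∙∙∙∙∙∙
⊞∙∙⊚∙∙
⊞∙∙∙∙∙
⊞⊞⊞⊞⊞⊞

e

⊞⊞⊞⊞⊞⊞
⊕∙∙∙∙∙
∙∙∙∙∙∙
∙∙∙⊚∙∙
∙∙∙∙∙∙
⊞⊞⊞⊞⊞⊞

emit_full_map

⊞⊞⊞⊞⊞⊞⊞⊞
∙⊞⊞⊞⊞⊞⊞⊞
∙⊞⊕∙∙∙∙∙
∙∙∙∙∙∙∙∙
∙⊞∙∙∙⊚∙∙
⊞⊞∙∙∙∙∙∙
⊞⊞⊞⊞⊞⊞⊞⊞


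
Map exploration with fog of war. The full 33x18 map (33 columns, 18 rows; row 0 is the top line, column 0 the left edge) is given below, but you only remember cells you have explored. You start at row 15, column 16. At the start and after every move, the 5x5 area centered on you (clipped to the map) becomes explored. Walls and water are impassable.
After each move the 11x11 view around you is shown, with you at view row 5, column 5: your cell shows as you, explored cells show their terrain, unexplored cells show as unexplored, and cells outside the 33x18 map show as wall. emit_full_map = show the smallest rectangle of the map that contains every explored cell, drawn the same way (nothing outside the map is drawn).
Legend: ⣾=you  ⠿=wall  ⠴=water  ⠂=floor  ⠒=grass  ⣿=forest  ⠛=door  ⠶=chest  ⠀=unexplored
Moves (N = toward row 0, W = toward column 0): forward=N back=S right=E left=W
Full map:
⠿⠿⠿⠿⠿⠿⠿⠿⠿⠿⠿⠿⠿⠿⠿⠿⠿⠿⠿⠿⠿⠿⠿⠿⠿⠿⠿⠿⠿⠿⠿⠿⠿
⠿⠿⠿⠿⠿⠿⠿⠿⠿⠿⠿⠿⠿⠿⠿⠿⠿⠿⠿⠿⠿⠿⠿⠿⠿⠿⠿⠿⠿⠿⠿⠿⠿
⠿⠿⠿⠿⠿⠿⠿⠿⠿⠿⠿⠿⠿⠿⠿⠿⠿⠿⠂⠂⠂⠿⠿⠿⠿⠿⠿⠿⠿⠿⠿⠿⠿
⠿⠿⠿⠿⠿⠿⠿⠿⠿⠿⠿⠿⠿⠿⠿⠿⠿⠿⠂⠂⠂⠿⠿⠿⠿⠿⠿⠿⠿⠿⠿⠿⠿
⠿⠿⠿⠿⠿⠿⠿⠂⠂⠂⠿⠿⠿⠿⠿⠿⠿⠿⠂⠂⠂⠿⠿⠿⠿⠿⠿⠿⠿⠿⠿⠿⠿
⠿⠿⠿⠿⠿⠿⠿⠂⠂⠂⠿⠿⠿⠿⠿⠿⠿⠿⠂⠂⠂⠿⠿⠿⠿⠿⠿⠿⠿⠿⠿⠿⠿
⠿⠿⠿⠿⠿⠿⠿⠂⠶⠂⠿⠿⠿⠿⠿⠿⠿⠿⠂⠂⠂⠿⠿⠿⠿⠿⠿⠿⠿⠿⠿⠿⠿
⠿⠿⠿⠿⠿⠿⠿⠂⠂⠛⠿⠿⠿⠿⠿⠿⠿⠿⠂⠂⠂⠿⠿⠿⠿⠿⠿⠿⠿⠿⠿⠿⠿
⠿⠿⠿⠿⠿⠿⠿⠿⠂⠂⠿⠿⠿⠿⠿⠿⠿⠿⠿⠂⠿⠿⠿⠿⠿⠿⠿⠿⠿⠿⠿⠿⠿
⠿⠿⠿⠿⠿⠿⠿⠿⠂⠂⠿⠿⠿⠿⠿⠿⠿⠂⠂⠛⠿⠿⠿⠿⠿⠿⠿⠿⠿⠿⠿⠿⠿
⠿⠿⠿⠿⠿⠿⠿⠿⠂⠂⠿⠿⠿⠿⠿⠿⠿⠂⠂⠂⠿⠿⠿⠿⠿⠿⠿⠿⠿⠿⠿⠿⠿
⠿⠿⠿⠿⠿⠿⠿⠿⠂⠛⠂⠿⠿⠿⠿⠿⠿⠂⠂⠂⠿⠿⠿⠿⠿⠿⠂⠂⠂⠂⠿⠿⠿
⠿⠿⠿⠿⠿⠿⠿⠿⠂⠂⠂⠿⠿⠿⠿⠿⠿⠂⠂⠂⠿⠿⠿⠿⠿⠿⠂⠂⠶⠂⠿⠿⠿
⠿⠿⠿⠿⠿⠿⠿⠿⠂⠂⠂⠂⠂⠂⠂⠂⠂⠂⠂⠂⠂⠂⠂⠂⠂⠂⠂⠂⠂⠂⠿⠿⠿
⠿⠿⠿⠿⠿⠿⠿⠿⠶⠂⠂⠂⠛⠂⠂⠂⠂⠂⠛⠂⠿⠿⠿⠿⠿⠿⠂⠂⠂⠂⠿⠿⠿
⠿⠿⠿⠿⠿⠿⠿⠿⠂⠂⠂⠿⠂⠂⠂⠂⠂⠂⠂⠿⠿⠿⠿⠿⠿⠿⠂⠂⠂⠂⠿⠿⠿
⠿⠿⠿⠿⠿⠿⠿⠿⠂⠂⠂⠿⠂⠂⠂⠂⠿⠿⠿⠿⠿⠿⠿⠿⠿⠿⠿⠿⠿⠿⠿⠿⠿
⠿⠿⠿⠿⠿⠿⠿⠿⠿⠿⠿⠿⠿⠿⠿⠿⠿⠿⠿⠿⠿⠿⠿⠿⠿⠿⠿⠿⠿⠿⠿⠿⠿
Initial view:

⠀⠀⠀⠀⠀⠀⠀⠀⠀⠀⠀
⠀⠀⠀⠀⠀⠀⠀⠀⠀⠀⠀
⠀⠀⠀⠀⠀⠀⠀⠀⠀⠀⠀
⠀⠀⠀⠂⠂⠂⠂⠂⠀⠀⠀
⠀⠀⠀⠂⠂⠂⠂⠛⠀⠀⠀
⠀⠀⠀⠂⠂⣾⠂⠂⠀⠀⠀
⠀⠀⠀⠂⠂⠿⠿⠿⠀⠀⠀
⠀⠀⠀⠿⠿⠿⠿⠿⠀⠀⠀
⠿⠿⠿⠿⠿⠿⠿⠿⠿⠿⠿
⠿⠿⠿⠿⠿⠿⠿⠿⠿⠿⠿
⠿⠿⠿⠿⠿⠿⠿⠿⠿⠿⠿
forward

⠀⠀⠀⠀⠀⠀⠀⠀⠀⠀⠀
⠀⠀⠀⠀⠀⠀⠀⠀⠀⠀⠀
⠀⠀⠀⠀⠀⠀⠀⠀⠀⠀⠀
⠀⠀⠀⠿⠿⠿⠂⠂⠀⠀⠀
⠀⠀⠀⠂⠂⠂⠂⠂⠀⠀⠀
⠀⠀⠀⠂⠂⣾⠂⠛⠀⠀⠀
⠀⠀⠀⠂⠂⠂⠂⠂⠀⠀⠀
⠀⠀⠀⠂⠂⠿⠿⠿⠀⠀⠀
⠀⠀⠀⠿⠿⠿⠿⠿⠀⠀⠀
⠿⠿⠿⠿⠿⠿⠿⠿⠿⠿⠿
⠿⠿⠿⠿⠿⠿⠿⠿⠿⠿⠿

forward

⠀⠀⠀⠀⠀⠀⠀⠀⠀⠀⠀
⠀⠀⠀⠀⠀⠀⠀⠀⠀⠀⠀
⠀⠀⠀⠀⠀⠀⠀⠀⠀⠀⠀
⠀⠀⠀⠿⠿⠿⠂⠂⠀⠀⠀
⠀⠀⠀⠿⠿⠿⠂⠂⠀⠀⠀
⠀⠀⠀⠂⠂⣾⠂⠂⠀⠀⠀
⠀⠀⠀⠂⠂⠂⠂⠛⠀⠀⠀
⠀⠀⠀⠂⠂⠂⠂⠂⠀⠀⠀
⠀⠀⠀⠂⠂⠿⠿⠿⠀⠀⠀
⠀⠀⠀⠿⠿⠿⠿⠿⠀⠀⠀
⠿⠿⠿⠿⠿⠿⠿⠿⠿⠿⠿

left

⠀⠀⠀⠀⠀⠀⠀⠀⠀⠀⠀
⠀⠀⠀⠀⠀⠀⠀⠀⠀⠀⠀
⠀⠀⠀⠀⠀⠀⠀⠀⠀⠀⠀
⠀⠀⠀⠿⠿⠿⠿⠂⠂⠀⠀
⠀⠀⠀⠿⠿⠿⠿⠂⠂⠀⠀
⠀⠀⠀⠂⠂⣾⠂⠂⠂⠀⠀
⠀⠀⠀⠂⠂⠂⠂⠂⠛⠀⠀
⠀⠀⠀⠂⠂⠂⠂⠂⠂⠀⠀
⠀⠀⠀⠀⠂⠂⠿⠿⠿⠀⠀
⠀⠀⠀⠀⠿⠿⠿⠿⠿⠀⠀
⠿⠿⠿⠿⠿⠿⠿⠿⠿⠿⠿

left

⠀⠀⠀⠀⠀⠀⠀⠀⠀⠀⠀
⠀⠀⠀⠀⠀⠀⠀⠀⠀⠀⠀
⠀⠀⠀⠀⠀⠀⠀⠀⠀⠀⠀
⠀⠀⠀⠿⠿⠿⠿⠿⠂⠂⠀
⠀⠀⠀⠿⠿⠿⠿⠿⠂⠂⠀
⠀⠀⠀⠂⠂⣾⠂⠂⠂⠂⠀
⠀⠀⠀⠛⠂⠂⠂⠂⠂⠛⠀
⠀⠀⠀⠂⠂⠂⠂⠂⠂⠂⠀
⠀⠀⠀⠀⠀⠂⠂⠿⠿⠿⠀
⠀⠀⠀⠀⠀⠿⠿⠿⠿⠿⠀
⠿⠿⠿⠿⠿⠿⠿⠿⠿⠿⠿

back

⠀⠀⠀⠀⠀⠀⠀⠀⠀⠀⠀
⠀⠀⠀⠀⠀⠀⠀⠀⠀⠀⠀
⠀⠀⠀⠿⠿⠿⠿⠿⠂⠂⠀
⠀⠀⠀⠿⠿⠿⠿⠿⠂⠂⠀
⠀⠀⠀⠂⠂⠂⠂⠂⠂⠂⠀
⠀⠀⠀⠛⠂⣾⠂⠂⠂⠛⠀
⠀⠀⠀⠂⠂⠂⠂⠂⠂⠂⠀
⠀⠀⠀⠂⠂⠂⠂⠿⠿⠿⠀
⠀⠀⠀⠀⠀⠿⠿⠿⠿⠿⠀
⠿⠿⠿⠿⠿⠿⠿⠿⠿⠿⠿
⠿⠿⠿⠿⠿⠿⠿⠿⠿⠿⠿

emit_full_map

⠿⠿⠿⠿⠿⠂⠂
⠿⠿⠿⠿⠿⠂⠂
⠂⠂⠂⠂⠂⠂⠂
⠛⠂⣾⠂⠂⠂⠛
⠂⠂⠂⠂⠂⠂⠂
⠂⠂⠂⠂⠿⠿⠿
⠀⠀⠿⠿⠿⠿⠿

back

⠀⠀⠀⠀⠀⠀⠀⠀⠀⠀⠀
⠀⠀⠀⠿⠿⠿⠿⠿⠂⠂⠀
⠀⠀⠀⠿⠿⠿⠿⠿⠂⠂⠀
⠀⠀⠀⠂⠂⠂⠂⠂⠂⠂⠀
⠀⠀⠀⠛⠂⠂⠂⠂⠂⠛⠀
⠀⠀⠀⠂⠂⣾⠂⠂⠂⠂⠀
⠀⠀⠀⠂⠂⠂⠂⠿⠿⠿⠀
⠀⠀⠀⠿⠿⠿⠿⠿⠿⠿⠀
⠿⠿⠿⠿⠿⠿⠿⠿⠿⠿⠿
⠿⠿⠿⠿⠿⠿⠿⠿⠿⠿⠿
⠿⠿⠿⠿⠿⠿⠿⠿⠿⠿⠿

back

⠀⠀⠀⠿⠿⠿⠿⠿⠂⠂⠀
⠀⠀⠀⠿⠿⠿⠿⠿⠂⠂⠀
⠀⠀⠀⠂⠂⠂⠂⠂⠂⠂⠀
⠀⠀⠀⠛⠂⠂⠂⠂⠂⠛⠀
⠀⠀⠀⠂⠂⠂⠂⠂⠂⠂⠀
⠀⠀⠀⠂⠂⣾⠂⠿⠿⠿⠀
⠀⠀⠀⠿⠿⠿⠿⠿⠿⠿⠀
⠿⠿⠿⠿⠿⠿⠿⠿⠿⠿⠿
⠿⠿⠿⠿⠿⠿⠿⠿⠿⠿⠿
⠿⠿⠿⠿⠿⠿⠿⠿⠿⠿⠿
⠿⠿⠿⠿⠿⠿⠿⠿⠿⠿⠿

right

⠀⠀⠿⠿⠿⠿⠿⠂⠂⠀⠀
⠀⠀⠿⠿⠿⠿⠿⠂⠂⠀⠀
⠀⠀⠂⠂⠂⠂⠂⠂⠂⠀⠀
⠀⠀⠛⠂⠂⠂⠂⠂⠛⠀⠀
⠀⠀⠂⠂⠂⠂⠂⠂⠂⠀⠀
⠀⠀⠂⠂⠂⣾⠿⠿⠿⠀⠀
⠀⠀⠿⠿⠿⠿⠿⠿⠿⠀⠀
⠿⠿⠿⠿⠿⠿⠿⠿⠿⠿⠿
⠿⠿⠿⠿⠿⠿⠿⠿⠿⠿⠿
⠿⠿⠿⠿⠿⠿⠿⠿⠿⠿⠿
⠿⠿⠿⠿⠿⠿⠿⠿⠿⠿⠿

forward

⠀⠀⠀⠀⠀⠀⠀⠀⠀⠀⠀
⠀⠀⠿⠿⠿⠿⠿⠂⠂⠀⠀
⠀⠀⠿⠿⠿⠿⠿⠂⠂⠀⠀
⠀⠀⠂⠂⠂⠂⠂⠂⠂⠀⠀
⠀⠀⠛⠂⠂⠂⠂⠂⠛⠀⠀
⠀⠀⠂⠂⠂⣾⠂⠂⠂⠀⠀
⠀⠀⠂⠂⠂⠂⠿⠿⠿⠀⠀
⠀⠀⠿⠿⠿⠿⠿⠿⠿⠀⠀
⠿⠿⠿⠿⠿⠿⠿⠿⠿⠿⠿
⠿⠿⠿⠿⠿⠿⠿⠿⠿⠿⠿
⠿⠿⠿⠿⠿⠿⠿⠿⠿⠿⠿

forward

⠀⠀⠀⠀⠀⠀⠀⠀⠀⠀⠀
⠀⠀⠀⠀⠀⠀⠀⠀⠀⠀⠀
⠀⠀⠿⠿⠿⠿⠿⠂⠂⠀⠀
⠀⠀⠿⠿⠿⠿⠿⠂⠂⠀⠀
⠀⠀⠂⠂⠂⠂⠂⠂⠂⠀⠀
⠀⠀⠛⠂⠂⣾⠂⠂⠛⠀⠀
⠀⠀⠂⠂⠂⠂⠂⠂⠂⠀⠀
⠀⠀⠂⠂⠂⠂⠿⠿⠿⠀⠀
⠀⠀⠿⠿⠿⠿⠿⠿⠿⠀⠀
⠿⠿⠿⠿⠿⠿⠿⠿⠿⠿⠿
⠿⠿⠿⠿⠿⠿⠿⠿⠿⠿⠿

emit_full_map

⠿⠿⠿⠿⠿⠂⠂
⠿⠿⠿⠿⠿⠂⠂
⠂⠂⠂⠂⠂⠂⠂
⠛⠂⠂⣾⠂⠂⠛
⠂⠂⠂⠂⠂⠂⠂
⠂⠂⠂⠂⠿⠿⠿
⠿⠿⠿⠿⠿⠿⠿

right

⠀⠀⠀⠀⠀⠀⠀⠀⠀⠀⠀
⠀⠀⠀⠀⠀⠀⠀⠀⠀⠀⠀
⠀⠿⠿⠿⠿⠿⠂⠂⠀⠀⠀
⠀⠿⠿⠿⠿⠿⠂⠂⠀⠀⠀
⠀⠂⠂⠂⠂⠂⠂⠂⠀⠀⠀
⠀⠛⠂⠂⠂⣾⠂⠛⠀⠀⠀
⠀⠂⠂⠂⠂⠂⠂⠂⠀⠀⠀
⠀⠂⠂⠂⠂⠿⠿⠿⠀⠀⠀
⠀⠿⠿⠿⠿⠿⠿⠿⠀⠀⠀
⠿⠿⠿⠿⠿⠿⠿⠿⠿⠿⠿
⠿⠿⠿⠿⠿⠿⠿⠿⠿⠿⠿

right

⠀⠀⠀⠀⠀⠀⠀⠀⠀⠀⠀
⠀⠀⠀⠀⠀⠀⠀⠀⠀⠀⠀
⠿⠿⠿⠿⠿⠂⠂⠀⠀⠀⠀
⠿⠿⠿⠿⠿⠂⠂⠂⠀⠀⠀
⠂⠂⠂⠂⠂⠂⠂⠂⠀⠀⠀
⠛⠂⠂⠂⠂⣾⠛⠂⠀⠀⠀
⠂⠂⠂⠂⠂⠂⠂⠿⠀⠀⠀
⠂⠂⠂⠂⠿⠿⠿⠿⠀⠀⠀
⠿⠿⠿⠿⠿⠿⠿⠀⠀⠀⠀
⠿⠿⠿⠿⠿⠿⠿⠿⠿⠿⠿
⠿⠿⠿⠿⠿⠿⠿⠿⠿⠿⠿

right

⠀⠀⠀⠀⠀⠀⠀⠀⠀⠀⠀
⠀⠀⠀⠀⠀⠀⠀⠀⠀⠀⠀
⠿⠿⠿⠿⠂⠂⠀⠀⠀⠀⠀
⠿⠿⠿⠿⠂⠂⠂⠿⠀⠀⠀
⠂⠂⠂⠂⠂⠂⠂⠂⠀⠀⠀
⠂⠂⠂⠂⠂⣾⠂⠿⠀⠀⠀
⠂⠂⠂⠂⠂⠂⠿⠿⠀⠀⠀
⠂⠂⠂⠿⠿⠿⠿⠿⠀⠀⠀
⠿⠿⠿⠿⠿⠿⠀⠀⠀⠀⠀
⠿⠿⠿⠿⠿⠿⠿⠿⠿⠿⠿
⠿⠿⠿⠿⠿⠿⠿⠿⠿⠿⠿

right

⠀⠀⠀⠀⠀⠀⠀⠀⠀⠀⠀
⠀⠀⠀⠀⠀⠀⠀⠀⠀⠀⠀
⠿⠿⠿⠂⠂⠀⠀⠀⠀⠀⠀
⠿⠿⠿⠂⠂⠂⠿⠿⠀⠀⠀
⠂⠂⠂⠂⠂⠂⠂⠂⠀⠀⠀
⠂⠂⠂⠂⠛⣾⠿⠿⠀⠀⠀
⠂⠂⠂⠂⠂⠿⠿⠿⠀⠀⠀
⠂⠂⠿⠿⠿⠿⠿⠿⠀⠀⠀
⠿⠿⠿⠿⠿⠀⠀⠀⠀⠀⠀
⠿⠿⠿⠿⠿⠿⠿⠿⠿⠿⠿
⠿⠿⠿⠿⠿⠿⠿⠿⠿⠿⠿

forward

⠀⠀⠀⠀⠀⠀⠀⠀⠀⠀⠀
⠀⠀⠀⠀⠀⠀⠀⠀⠀⠀⠀
⠀⠀⠀⠀⠀⠀⠀⠀⠀⠀⠀
⠿⠿⠿⠂⠂⠂⠿⠿⠀⠀⠀
⠿⠿⠿⠂⠂⠂⠿⠿⠀⠀⠀
⠂⠂⠂⠂⠂⣾⠂⠂⠀⠀⠀
⠂⠂⠂⠂⠛⠂⠿⠿⠀⠀⠀
⠂⠂⠂⠂⠂⠿⠿⠿⠀⠀⠀
⠂⠂⠿⠿⠿⠿⠿⠿⠀⠀⠀
⠿⠿⠿⠿⠿⠀⠀⠀⠀⠀⠀
⠿⠿⠿⠿⠿⠿⠿⠿⠿⠿⠿

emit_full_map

⠿⠿⠿⠿⠿⠂⠂⠂⠿⠿
⠿⠿⠿⠿⠿⠂⠂⠂⠿⠿
⠂⠂⠂⠂⠂⠂⠂⣾⠂⠂
⠛⠂⠂⠂⠂⠂⠛⠂⠿⠿
⠂⠂⠂⠂⠂⠂⠂⠿⠿⠿
⠂⠂⠂⠂⠿⠿⠿⠿⠿⠿
⠿⠿⠿⠿⠿⠿⠿⠀⠀⠀

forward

⠀⠀⠀⠀⠀⠀⠀⠀⠀⠀⠀
⠀⠀⠀⠀⠀⠀⠀⠀⠀⠀⠀
⠀⠀⠀⠀⠀⠀⠀⠀⠀⠀⠀
⠀⠀⠀⠂⠂⠂⠿⠿⠀⠀⠀
⠿⠿⠿⠂⠂⠂⠿⠿⠀⠀⠀
⠿⠿⠿⠂⠂⣾⠿⠿⠀⠀⠀
⠂⠂⠂⠂⠂⠂⠂⠂⠀⠀⠀
⠂⠂⠂⠂⠛⠂⠿⠿⠀⠀⠀
⠂⠂⠂⠂⠂⠿⠿⠿⠀⠀⠀
⠂⠂⠿⠿⠿⠿⠿⠿⠀⠀⠀
⠿⠿⠿⠿⠿⠀⠀⠀⠀⠀⠀

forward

⠀⠀⠀⠀⠀⠀⠀⠀⠀⠀⠀
⠀⠀⠀⠀⠀⠀⠀⠀⠀⠀⠀
⠀⠀⠀⠀⠀⠀⠀⠀⠀⠀⠀
⠀⠀⠀⠂⠂⠛⠿⠿⠀⠀⠀
⠀⠀⠀⠂⠂⠂⠿⠿⠀⠀⠀
⠿⠿⠿⠂⠂⣾⠿⠿⠀⠀⠀
⠿⠿⠿⠂⠂⠂⠿⠿⠀⠀⠀
⠂⠂⠂⠂⠂⠂⠂⠂⠀⠀⠀
⠂⠂⠂⠂⠛⠂⠿⠿⠀⠀⠀
⠂⠂⠂⠂⠂⠿⠿⠿⠀⠀⠀
⠂⠂⠿⠿⠿⠿⠿⠿⠀⠀⠀

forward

⠀⠀⠀⠀⠀⠀⠀⠀⠀⠀⠀
⠀⠀⠀⠀⠀⠀⠀⠀⠀⠀⠀
⠀⠀⠀⠀⠀⠀⠀⠀⠀⠀⠀
⠀⠀⠀⠿⠿⠂⠿⠿⠀⠀⠀
⠀⠀⠀⠂⠂⠛⠿⠿⠀⠀⠀
⠀⠀⠀⠂⠂⣾⠿⠿⠀⠀⠀
⠿⠿⠿⠂⠂⠂⠿⠿⠀⠀⠀
⠿⠿⠿⠂⠂⠂⠿⠿⠀⠀⠀
⠂⠂⠂⠂⠂⠂⠂⠂⠀⠀⠀
⠂⠂⠂⠂⠛⠂⠿⠿⠀⠀⠀
⠂⠂⠂⠂⠂⠿⠿⠿⠀⠀⠀

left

⠀⠀⠀⠀⠀⠀⠀⠀⠀⠀⠀
⠀⠀⠀⠀⠀⠀⠀⠀⠀⠀⠀
⠀⠀⠀⠀⠀⠀⠀⠀⠀⠀⠀
⠀⠀⠀⠿⠿⠿⠂⠿⠿⠀⠀
⠀⠀⠀⠿⠂⠂⠛⠿⠿⠀⠀
⠀⠀⠀⠿⠂⣾⠂⠿⠿⠀⠀
⠿⠿⠿⠿⠂⠂⠂⠿⠿⠀⠀
⠿⠿⠿⠿⠂⠂⠂⠿⠿⠀⠀
⠂⠂⠂⠂⠂⠂⠂⠂⠂⠀⠀
⠂⠂⠂⠂⠂⠛⠂⠿⠿⠀⠀
⠂⠂⠂⠂⠂⠂⠿⠿⠿⠀⠀

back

⠀⠀⠀⠀⠀⠀⠀⠀⠀⠀⠀
⠀⠀⠀⠀⠀⠀⠀⠀⠀⠀⠀
⠀⠀⠀⠿⠿⠿⠂⠿⠿⠀⠀
⠀⠀⠀⠿⠂⠂⠛⠿⠿⠀⠀
⠀⠀⠀⠿⠂⠂⠂⠿⠿⠀⠀
⠿⠿⠿⠿⠂⣾⠂⠿⠿⠀⠀
⠿⠿⠿⠿⠂⠂⠂⠿⠿⠀⠀
⠂⠂⠂⠂⠂⠂⠂⠂⠂⠀⠀
⠂⠂⠂⠂⠂⠛⠂⠿⠿⠀⠀
⠂⠂⠂⠂⠂⠂⠿⠿⠿⠀⠀
⠂⠂⠂⠿⠿⠿⠿⠿⠿⠀⠀

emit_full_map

⠀⠀⠀⠀⠿⠿⠿⠂⠿⠿
⠀⠀⠀⠀⠿⠂⠂⠛⠿⠿
⠀⠀⠀⠀⠿⠂⠂⠂⠿⠿
⠿⠿⠿⠿⠿⠂⣾⠂⠿⠿
⠿⠿⠿⠿⠿⠂⠂⠂⠿⠿
⠂⠂⠂⠂⠂⠂⠂⠂⠂⠂
⠛⠂⠂⠂⠂⠂⠛⠂⠿⠿
⠂⠂⠂⠂⠂⠂⠂⠿⠿⠿
⠂⠂⠂⠂⠿⠿⠿⠿⠿⠿
⠿⠿⠿⠿⠿⠿⠿⠀⠀⠀


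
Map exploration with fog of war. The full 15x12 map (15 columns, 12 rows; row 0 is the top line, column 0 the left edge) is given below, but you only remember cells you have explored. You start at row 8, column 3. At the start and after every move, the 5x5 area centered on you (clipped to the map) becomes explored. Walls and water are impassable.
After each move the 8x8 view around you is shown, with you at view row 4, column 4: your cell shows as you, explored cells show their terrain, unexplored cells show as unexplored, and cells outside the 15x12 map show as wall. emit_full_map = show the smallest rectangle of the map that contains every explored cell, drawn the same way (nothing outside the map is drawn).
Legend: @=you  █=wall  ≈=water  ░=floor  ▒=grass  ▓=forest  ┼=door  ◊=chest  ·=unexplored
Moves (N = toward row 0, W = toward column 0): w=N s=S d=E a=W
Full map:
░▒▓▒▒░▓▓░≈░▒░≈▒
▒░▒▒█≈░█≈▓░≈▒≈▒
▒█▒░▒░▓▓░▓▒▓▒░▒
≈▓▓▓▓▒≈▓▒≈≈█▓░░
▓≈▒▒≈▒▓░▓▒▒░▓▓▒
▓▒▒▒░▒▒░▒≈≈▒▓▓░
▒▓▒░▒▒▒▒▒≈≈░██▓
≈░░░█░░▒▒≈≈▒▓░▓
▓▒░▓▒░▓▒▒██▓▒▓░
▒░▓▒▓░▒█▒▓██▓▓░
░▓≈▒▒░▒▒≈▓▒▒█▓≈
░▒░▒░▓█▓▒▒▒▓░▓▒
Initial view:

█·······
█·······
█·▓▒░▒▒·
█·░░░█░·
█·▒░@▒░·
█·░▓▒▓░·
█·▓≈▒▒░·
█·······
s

█·······
█·▓▒░▒▒·
█·░░░█░·
█·▒░▓▒░·
█·░▓@▓░·
█·▓≈▒▒░·
█·▒░▒░▓·
████████

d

········
·▓▒░▒▒··
·░░░█░░·
·▒░▓▒░▓·
·░▓▒@░▒·
·▓≈▒▒░▒·
·▒░▒░▓█·
████████

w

········
········
·▓▒░▒▒▒·
·░░░█░░·
·▒░▓@░▓·
·░▓▒▓░▒·
·▓≈▒▒░▒·
·▒░▒░▓█·

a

█·······
█·······
█·▓▒░▒▒▒
█·░░░█░░
█·▒░@▒░▓
█·░▓▒▓░▒
█·▓≈▒▒░▒
█·▒░▒░▓█

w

█·······
█·······
█·▒▒▒░▒·
█·▓▒░▒▒▒
█·░░@█░░
█·▒░▓▒░▓
█·░▓▒▓░▒
█·▓≈▒▒░▒

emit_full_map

▒▒▒░▒·
▓▒░▒▒▒
░░@█░░
▒░▓▒░▓
░▓▒▓░▒
▓≈▒▒░▒
▒░▒░▓█

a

██······
██······
██▓▒▒▒░▒
██▒▓▒░▒▒
██≈░@░█░
██▓▒░▓▒░
██▒░▓▒▓░
██·▓≈▒▒░

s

██······
██▓▒▒▒░▒
██▒▓▒░▒▒
██≈░░░█░
██▓▒@▓▒░
██▒░▓▒▓░
██░▓≈▒▒░
██·▒░▒░▓

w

██······
██······
██▓▒▒▒░▒
██▒▓▒░▒▒
██≈░@░█░
██▓▒░▓▒░
██▒░▓▒▓░
██░▓≈▒▒░

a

███·····
███·····
███▓▒▒▒░
███▒▓▒░▒
███≈@░░█
███▓▒░▓▒
███▒░▓▒▓
███░▓≈▒▒

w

███·····
███·····
███▓≈▒▒·
███▓▒▒▒░
███▒@▒░▒
███≈░░░█
███▓▒░▓▒
███▒░▓▒▓

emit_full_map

▓≈▒▒···
▓▒▒▒░▒·
▒@▒░▒▒▒
≈░░░█░░
▓▒░▓▒░▓
▒░▓▒▓░▒
░▓≈▒▒░▒
·▒░▒░▓█

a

████····
████····
████▓≈▒▒
████▓▒▒▒
████@▓▒░
████≈░░░
████▓▒░▓
████▒░▓▒

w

████····
████····
████≈▓▓·
████▓≈▒▒
████@▒▒▒
████▒▓▒░
████≈░░░
████▓▒░▓

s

████····
████≈▓▓·
████▓≈▒▒
████▓▒▒▒
████@▓▒░
████≈░░░
████▓▒░▓
████▒░▓▒

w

████····
████····
████≈▓▓·
████▓≈▒▒
████@▒▒▒
████▒▓▒░
████≈░░░
████▓▒░▓

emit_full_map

≈▓▓····
▓≈▒▒···
@▒▒▒░▒·
▒▓▒░▒▒▒
≈░░░█░░
▓▒░▓▒░▓
▒░▓▒▓░▒
░▓≈▒▒░▒
·▒░▒░▓█


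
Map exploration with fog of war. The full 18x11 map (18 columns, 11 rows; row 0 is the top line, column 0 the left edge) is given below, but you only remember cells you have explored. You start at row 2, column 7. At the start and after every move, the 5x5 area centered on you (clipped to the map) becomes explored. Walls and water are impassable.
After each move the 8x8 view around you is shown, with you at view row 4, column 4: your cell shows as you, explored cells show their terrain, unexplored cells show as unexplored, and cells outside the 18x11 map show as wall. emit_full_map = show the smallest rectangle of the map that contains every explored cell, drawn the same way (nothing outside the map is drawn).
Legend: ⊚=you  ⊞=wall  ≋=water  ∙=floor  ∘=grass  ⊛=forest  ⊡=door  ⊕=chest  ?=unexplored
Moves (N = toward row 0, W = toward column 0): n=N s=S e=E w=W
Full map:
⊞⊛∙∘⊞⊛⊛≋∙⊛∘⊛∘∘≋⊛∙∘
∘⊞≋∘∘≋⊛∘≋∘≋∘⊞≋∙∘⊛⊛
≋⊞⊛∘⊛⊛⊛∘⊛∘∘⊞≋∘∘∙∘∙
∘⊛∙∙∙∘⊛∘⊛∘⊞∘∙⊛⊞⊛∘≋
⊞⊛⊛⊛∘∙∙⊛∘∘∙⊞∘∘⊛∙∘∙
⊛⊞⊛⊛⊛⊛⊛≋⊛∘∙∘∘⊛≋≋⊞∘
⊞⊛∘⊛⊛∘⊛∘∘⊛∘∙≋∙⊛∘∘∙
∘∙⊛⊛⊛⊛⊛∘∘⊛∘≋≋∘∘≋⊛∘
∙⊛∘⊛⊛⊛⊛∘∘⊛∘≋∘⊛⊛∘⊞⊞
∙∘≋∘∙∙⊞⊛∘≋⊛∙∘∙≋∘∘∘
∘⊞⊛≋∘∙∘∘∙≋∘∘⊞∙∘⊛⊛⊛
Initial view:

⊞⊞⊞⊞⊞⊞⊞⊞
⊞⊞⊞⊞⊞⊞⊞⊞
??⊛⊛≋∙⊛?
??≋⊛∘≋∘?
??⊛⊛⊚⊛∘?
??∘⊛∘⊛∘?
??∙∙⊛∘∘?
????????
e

⊞⊞⊞⊞⊞⊞⊞⊞
⊞⊞⊞⊞⊞⊞⊞⊞
?⊛⊛≋∙⊛∘?
?≋⊛∘≋∘≋?
?⊛⊛∘⊚∘∘?
?∘⊛∘⊛∘⊞?
?∙∙⊛∘∘∙?
????????

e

⊞⊞⊞⊞⊞⊞⊞⊞
⊞⊞⊞⊞⊞⊞⊞⊞
⊛⊛≋∙⊛∘⊛?
≋⊛∘≋∘≋∘?
⊛⊛∘⊛⊚∘⊞?
∘⊛∘⊛∘⊞∘?
∙∙⊛∘∘∙⊞?
????????

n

⊞⊞⊞⊞⊞⊞⊞⊞
⊞⊞⊞⊞⊞⊞⊞⊞
⊞⊞⊞⊞⊞⊞⊞⊞
⊛⊛≋∙⊛∘⊛?
≋⊛∘≋⊚≋∘?
⊛⊛∘⊛∘∘⊞?
∘⊛∘⊛∘⊞∘?
∙∙⊛∘∘∙⊞?

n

⊞⊞⊞⊞⊞⊞⊞⊞
⊞⊞⊞⊞⊞⊞⊞⊞
⊞⊞⊞⊞⊞⊞⊞⊞
⊞⊞⊞⊞⊞⊞⊞⊞
⊛⊛≋∙⊚∘⊛?
≋⊛∘≋∘≋∘?
⊛⊛∘⊛∘∘⊞?
∘⊛∘⊛∘⊞∘?

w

⊞⊞⊞⊞⊞⊞⊞⊞
⊞⊞⊞⊞⊞⊞⊞⊞
⊞⊞⊞⊞⊞⊞⊞⊞
⊞⊞⊞⊞⊞⊞⊞⊞
?⊛⊛≋⊚⊛∘⊛
?≋⊛∘≋∘≋∘
?⊛⊛∘⊛∘∘⊞
?∘⊛∘⊛∘⊞∘

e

⊞⊞⊞⊞⊞⊞⊞⊞
⊞⊞⊞⊞⊞⊞⊞⊞
⊞⊞⊞⊞⊞⊞⊞⊞
⊞⊞⊞⊞⊞⊞⊞⊞
⊛⊛≋∙⊚∘⊛?
≋⊛∘≋∘≋∘?
⊛⊛∘⊛∘∘⊞?
∘⊛∘⊛∘⊞∘?

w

⊞⊞⊞⊞⊞⊞⊞⊞
⊞⊞⊞⊞⊞⊞⊞⊞
⊞⊞⊞⊞⊞⊞⊞⊞
⊞⊞⊞⊞⊞⊞⊞⊞
?⊛⊛≋⊚⊛∘⊛
?≋⊛∘≋∘≋∘
?⊛⊛∘⊛∘∘⊞
?∘⊛∘⊛∘⊞∘


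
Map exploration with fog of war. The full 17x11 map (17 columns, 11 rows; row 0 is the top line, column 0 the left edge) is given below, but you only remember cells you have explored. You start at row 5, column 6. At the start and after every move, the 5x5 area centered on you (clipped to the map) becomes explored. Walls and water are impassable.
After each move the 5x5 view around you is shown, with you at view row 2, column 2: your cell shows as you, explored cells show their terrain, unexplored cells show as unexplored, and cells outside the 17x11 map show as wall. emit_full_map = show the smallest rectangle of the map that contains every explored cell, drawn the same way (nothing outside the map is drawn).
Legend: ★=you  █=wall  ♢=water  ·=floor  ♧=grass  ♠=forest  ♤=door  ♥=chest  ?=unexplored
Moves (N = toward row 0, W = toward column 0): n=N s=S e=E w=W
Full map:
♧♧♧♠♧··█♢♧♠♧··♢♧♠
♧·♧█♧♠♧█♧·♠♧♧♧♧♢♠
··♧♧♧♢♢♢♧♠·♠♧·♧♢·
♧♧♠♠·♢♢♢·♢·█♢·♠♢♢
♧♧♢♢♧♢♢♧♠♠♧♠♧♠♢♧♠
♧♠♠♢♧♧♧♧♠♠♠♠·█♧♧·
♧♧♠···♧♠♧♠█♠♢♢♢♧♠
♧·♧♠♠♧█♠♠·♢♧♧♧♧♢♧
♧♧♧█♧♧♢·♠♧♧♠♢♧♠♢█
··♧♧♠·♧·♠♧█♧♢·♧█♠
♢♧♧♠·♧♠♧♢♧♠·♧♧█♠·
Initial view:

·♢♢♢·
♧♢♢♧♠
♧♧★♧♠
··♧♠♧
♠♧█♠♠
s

♧♢♢♧♠
♧♧♧♧♠
··★♠♧
♠♧█♠♠
♧♧♢·♠

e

♢♢♧♠♠
♧♧♧♠♠
·♧★♧♠
♧█♠♠·
♧♢·♠♧

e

♢♧♠♠♧
♧♧♠♠♠
♧♠★♠█
█♠♠·♢
♢·♠♧♧

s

♧♧♠♠♠
♧♠♧♠█
█♠★·♢
♢·♠♧♧
♧·♠♧█

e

♧♠♠♠♠
♠♧♠█♠
♠♠★♢♧
·♠♧♧♠
·♠♧█♧

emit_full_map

·♢♢♢·???
♧♢♢♧♠♠♧?
♧♧♧♧♠♠♠♠
··♧♠♧♠█♠
♠♧█♠♠★♢♧
♧♧♢·♠♧♧♠
??♧·♠♧█♧

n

♧♠♠♧♠
♧♠♠♠♠
♠♧★█♠
♠♠·♢♧
·♠♧♧♠

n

♢·♢·█
♧♠♠♧♠
♧♠★♠♠
♠♧♠█♠
♠♠·♢♧

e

·♢·█♢
♠♠♧♠♧
♠♠★♠·
♧♠█♠♢
♠·♢♧♧

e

♢·█♢·
♠♧♠♧♠
♠♠★·█
♠█♠♢♢
·♢♧♧♧

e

·█♢·♠
♧♠♧♠♢
♠♠★█♧
█♠♢♢♢
♢♧♧♧♧

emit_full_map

·♢♢♢·♢·█♢·♠
♧♢♢♧♠♠♧♠♧♠♢
♧♧♧♧♠♠♠♠★█♧
··♧♠♧♠█♠♢♢♢
♠♧█♠♠·♢♧♧♧♧
♧♧♢·♠♧♧♠???
??♧·♠♧█♧???

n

·♠♧·♧
·█♢·♠
♧♠★♠♢
♠♠·█♧
█♠♢♢♢

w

♠·♠♧·
♢·█♢·
♠♧★♧♠
♠♠♠·█
♠█♠♢♢

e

·♠♧·♧
·█♢·♠
♧♠★♠♢
♠♠·█♧
█♠♢♢♢

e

♠♧·♧♢
█♢·♠♢
♠♧★♢♧
♠·█♧♧
♠♢♢♢♧

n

♧♧♧♧♢
♠♧·♧♢
█♢★♠♢
♠♧♠♢♧
♠·█♧♧

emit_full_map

???????♧♧♧♧♢
?????♠·♠♧·♧♢
·♢♢♢·♢·█♢★♠♢
♧♢♢♧♠♠♧♠♧♠♢♧
♧♧♧♧♠♠♠♠·█♧♧
··♧♠♧♠█♠♢♢♢♧
♠♧█♠♠·♢♧♧♧♧?
♧♧♢·♠♧♧♠????
??♧·♠♧█♧????


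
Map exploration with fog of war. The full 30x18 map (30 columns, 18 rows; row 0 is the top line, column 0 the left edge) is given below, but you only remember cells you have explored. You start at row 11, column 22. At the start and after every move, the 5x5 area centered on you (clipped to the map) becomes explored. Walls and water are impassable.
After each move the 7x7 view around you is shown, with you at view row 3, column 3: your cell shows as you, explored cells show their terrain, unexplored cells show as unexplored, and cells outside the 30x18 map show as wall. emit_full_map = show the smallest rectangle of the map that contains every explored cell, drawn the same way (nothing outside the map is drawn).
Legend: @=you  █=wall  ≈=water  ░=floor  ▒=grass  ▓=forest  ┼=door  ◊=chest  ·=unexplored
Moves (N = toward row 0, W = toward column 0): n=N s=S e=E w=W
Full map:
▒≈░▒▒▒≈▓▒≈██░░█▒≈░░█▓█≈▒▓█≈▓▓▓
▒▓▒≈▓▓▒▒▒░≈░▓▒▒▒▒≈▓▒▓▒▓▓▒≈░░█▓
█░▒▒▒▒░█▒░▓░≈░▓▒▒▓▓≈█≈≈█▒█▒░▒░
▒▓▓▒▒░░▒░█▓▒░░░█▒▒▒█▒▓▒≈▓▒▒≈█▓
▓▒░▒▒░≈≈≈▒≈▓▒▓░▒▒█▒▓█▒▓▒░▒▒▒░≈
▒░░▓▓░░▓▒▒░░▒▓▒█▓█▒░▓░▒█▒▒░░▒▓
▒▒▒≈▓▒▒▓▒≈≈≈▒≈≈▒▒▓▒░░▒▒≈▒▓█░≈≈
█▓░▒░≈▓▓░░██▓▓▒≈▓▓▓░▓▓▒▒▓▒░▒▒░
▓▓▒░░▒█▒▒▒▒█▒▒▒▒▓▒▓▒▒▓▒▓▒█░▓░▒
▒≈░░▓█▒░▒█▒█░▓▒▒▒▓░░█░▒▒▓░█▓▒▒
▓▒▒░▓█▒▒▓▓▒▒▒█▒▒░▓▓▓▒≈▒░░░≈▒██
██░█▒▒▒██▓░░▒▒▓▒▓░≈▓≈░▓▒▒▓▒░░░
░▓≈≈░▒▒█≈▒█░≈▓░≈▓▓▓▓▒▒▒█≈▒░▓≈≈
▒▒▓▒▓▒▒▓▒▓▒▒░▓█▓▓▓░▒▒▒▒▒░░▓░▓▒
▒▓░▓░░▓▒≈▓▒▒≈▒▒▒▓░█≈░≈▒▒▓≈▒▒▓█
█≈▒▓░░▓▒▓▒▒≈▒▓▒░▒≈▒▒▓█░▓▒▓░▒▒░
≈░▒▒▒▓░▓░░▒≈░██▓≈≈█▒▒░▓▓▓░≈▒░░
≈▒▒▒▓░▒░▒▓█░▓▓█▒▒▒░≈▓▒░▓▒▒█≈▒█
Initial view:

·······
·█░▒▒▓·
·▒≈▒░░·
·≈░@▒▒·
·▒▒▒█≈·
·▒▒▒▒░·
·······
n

·······
·▒▓▒▓▒·
·█░▒▒▓·
·▒≈@░░·
·≈░▓▒▒·
·▒▒▒█≈·
·▒▒▒▒░·

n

·······
·▓▓▒▒▓·
·▒▓▒▓▒·
·█░@▒▓·
·▒≈▒░░·
·≈░▓▒▒·
·▒▒▒█≈·

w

·······
·░▓▓▒▒▓
·▒▒▓▒▓▒
·░█@▒▒▓
·▓▒≈▒░░
·▓≈░▓▒▒
··▒▒▒█≈

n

·······
·░░▒▒≈·
·░▓▓▒▒▓
·▒▒@▒▓▒
·░█░▒▒▓
·▓▒≈▒░░
·▓≈░▓▒▒

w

·······
·▒░░▒▒≈
·▓░▓▓▒▒
·▓▒@▓▒▓
·░░█░▒▒
·▓▓▒≈▒░
··▓≈░▓▒

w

·······
·▓▒░░▒▒
·▓▓░▓▓▒
·▒▓@▒▓▒
·▓░░█░▒
·▓▓▓▒≈▒
···▓≈░▓

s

·▓▒░░▒▒
·▓▓░▓▓▒
·▒▓▒▒▓▒
·▓░@█░▒
·▓▓▓▒≈▒
·░≈▓≈░▓
····▒▒▒

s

·▓▓░▓▓▒
·▒▓▒▒▓▒
·▓░░█░▒
·▓▓@▒≈▒
·░≈▓≈░▓
·▓▓▓▒▒▒
····▒▒▒

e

▓▓░▓▓▒▒
▒▓▒▒▓▒▓
▓░░█░▒▒
▓▓▓@≈▒░
░≈▓≈░▓▒
▓▓▓▒▒▒█
···▒▒▒▒

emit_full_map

▓▒░░▒▒≈·
▓▓░▓▓▒▒▓
▒▓▒▒▓▒▓▒
▓░░█░▒▒▓
▓▓▓@≈▒░░
░≈▓≈░▓▒▒
▓▓▓▒▒▒█≈
···▒▒▒▒░

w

·▓▓░▓▓▒
·▒▓▒▒▓▒
·▓░░█░▒
·▓▓@▒≈▒
·░≈▓≈░▓
·▓▓▓▒▒▒
····▒▒▒

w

··▓▓░▓▓
·▓▒▓▒▒▓
·▒▓░░█░
·░▓@▓▒≈
·▓░≈▓≈░
·▓▓▓▓▒▒
·····▒▒

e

·▓▓░▓▓▒
▓▒▓▒▒▓▒
▒▓░░█░▒
░▓▓@▒≈▒
▓░≈▓≈░▓
▓▓▓▓▒▒▒
····▒▒▒

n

·▓▒░░▒▒
·▓▓░▓▓▒
▓▒▓▒▒▓▒
▒▓░@█░▒
░▓▓▓▒≈▒
▓░≈▓≈░▓
▓▓▓▓▒▒▒

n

·······
·▓▒░░▒▒
·▓▓░▓▓▒
▓▒▓@▒▓▒
▒▓░░█░▒
░▓▓▓▒≈▒
▓░≈▓≈░▓

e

·······
▓▒░░▒▒≈
▓▓░▓▓▒▒
▒▓▒@▓▒▓
▓░░█░▒▒
▓▓▓▒≈▒░
░≈▓≈░▓▒

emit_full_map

·▓▒░░▒▒≈·
·▓▓░▓▓▒▒▓
▓▒▓▒@▓▒▓▒
▒▓░░█░▒▒▓
░▓▓▓▒≈▒░░
▓░≈▓≈░▓▒▒
▓▓▓▓▒▒▒█≈
····▒▒▒▒░

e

·······
▒░░▒▒≈·
▓░▓▓▒▒▓
▓▒▒@▒▓▒
░░█░▒▒▓
▓▓▒≈▒░░
≈▓≈░▓▒▒

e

·······
░░▒▒≈▒·
░▓▓▒▒▓·
▒▒▓@▓▒·
░█░▒▒▓·
▓▒≈▒░░·
▓≈░▓▒▒·

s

░░▒▒≈▒·
░▓▓▒▒▓·
▒▒▓▒▓▒·
░█░@▒▓·
▓▒≈▒░░·
▓≈░▓▒▒·
▓▒▒▒█≈·

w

▒░░▒▒≈▒
▓░▓▓▒▒▓
▓▒▒▓▒▓▒
░░█@▒▒▓
▓▓▒≈▒░░
≈▓≈░▓▒▒
▓▓▒▒▒█≈

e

░░▒▒≈▒·
░▓▓▒▒▓·
▒▒▓▒▓▒·
░█░@▒▓·
▓▒≈▒░░·
▓≈░▓▒▒·
▓▒▒▒█≈·

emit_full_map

·▓▒░░▒▒≈▒
·▓▓░▓▓▒▒▓
▓▒▓▒▒▓▒▓▒
▒▓░░█░@▒▓
░▓▓▓▒≈▒░░
▓░≈▓≈░▓▒▒
▓▓▓▓▒▒▒█≈
····▒▒▒▒░


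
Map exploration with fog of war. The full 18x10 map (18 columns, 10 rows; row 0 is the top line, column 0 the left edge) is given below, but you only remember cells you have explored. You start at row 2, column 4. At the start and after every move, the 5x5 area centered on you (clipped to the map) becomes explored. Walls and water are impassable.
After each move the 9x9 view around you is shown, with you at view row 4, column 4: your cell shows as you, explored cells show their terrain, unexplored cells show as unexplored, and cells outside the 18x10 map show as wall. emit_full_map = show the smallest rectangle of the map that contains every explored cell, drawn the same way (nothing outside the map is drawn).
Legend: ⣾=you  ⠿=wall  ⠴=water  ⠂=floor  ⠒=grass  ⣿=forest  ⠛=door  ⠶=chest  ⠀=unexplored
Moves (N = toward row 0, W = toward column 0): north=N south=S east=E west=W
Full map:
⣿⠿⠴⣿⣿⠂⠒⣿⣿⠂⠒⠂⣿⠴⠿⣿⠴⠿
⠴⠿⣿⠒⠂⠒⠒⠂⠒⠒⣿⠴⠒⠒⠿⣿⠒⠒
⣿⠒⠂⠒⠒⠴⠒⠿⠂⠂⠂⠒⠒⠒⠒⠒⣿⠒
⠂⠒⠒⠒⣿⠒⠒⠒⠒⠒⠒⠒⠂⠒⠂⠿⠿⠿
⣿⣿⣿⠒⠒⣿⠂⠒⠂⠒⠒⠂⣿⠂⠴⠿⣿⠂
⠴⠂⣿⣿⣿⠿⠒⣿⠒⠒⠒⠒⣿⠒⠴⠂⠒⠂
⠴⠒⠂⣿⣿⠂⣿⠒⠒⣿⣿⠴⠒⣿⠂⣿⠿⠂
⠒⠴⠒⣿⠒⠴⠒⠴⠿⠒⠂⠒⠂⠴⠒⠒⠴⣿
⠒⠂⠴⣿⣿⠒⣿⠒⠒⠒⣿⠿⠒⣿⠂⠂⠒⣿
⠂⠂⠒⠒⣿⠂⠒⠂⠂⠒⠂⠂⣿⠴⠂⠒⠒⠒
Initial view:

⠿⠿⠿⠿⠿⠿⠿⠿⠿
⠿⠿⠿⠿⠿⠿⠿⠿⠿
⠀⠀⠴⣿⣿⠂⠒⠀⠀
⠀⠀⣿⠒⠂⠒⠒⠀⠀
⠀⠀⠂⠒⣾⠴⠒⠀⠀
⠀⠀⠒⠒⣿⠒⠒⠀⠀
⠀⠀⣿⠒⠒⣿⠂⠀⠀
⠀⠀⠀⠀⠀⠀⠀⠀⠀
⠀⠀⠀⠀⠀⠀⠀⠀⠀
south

⠿⠿⠿⠿⠿⠿⠿⠿⠿
⠀⠀⠴⣿⣿⠂⠒⠀⠀
⠀⠀⣿⠒⠂⠒⠒⠀⠀
⠀⠀⠂⠒⠒⠴⠒⠀⠀
⠀⠀⠒⠒⣾⠒⠒⠀⠀
⠀⠀⣿⠒⠒⣿⠂⠀⠀
⠀⠀⣿⣿⣿⠿⠒⠀⠀
⠀⠀⠀⠀⠀⠀⠀⠀⠀
⠀⠀⠀⠀⠀⠀⠀⠀⠀

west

⠿⠿⠿⠿⠿⠿⠿⠿⠿
⠿⠀⠀⠴⣿⣿⠂⠒⠀
⠿⠀⠿⣿⠒⠂⠒⠒⠀
⠿⠀⠒⠂⠒⠒⠴⠒⠀
⠿⠀⠒⠒⣾⣿⠒⠒⠀
⠿⠀⣿⣿⠒⠒⣿⠂⠀
⠿⠀⠂⣿⣿⣿⠿⠒⠀
⠿⠀⠀⠀⠀⠀⠀⠀⠀
⠿⠀⠀⠀⠀⠀⠀⠀⠀

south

⠿⠀⠀⠴⣿⣿⠂⠒⠀
⠿⠀⠿⣿⠒⠂⠒⠒⠀
⠿⠀⠒⠂⠒⠒⠴⠒⠀
⠿⠀⠒⠒⠒⣿⠒⠒⠀
⠿⠀⣿⣿⣾⠒⣿⠂⠀
⠿⠀⠂⣿⣿⣿⠿⠒⠀
⠿⠀⠒⠂⣿⣿⠂⠀⠀
⠿⠀⠀⠀⠀⠀⠀⠀⠀
⠿⠀⠀⠀⠀⠀⠀⠀⠀

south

⠿⠀⠿⣿⠒⠂⠒⠒⠀
⠿⠀⠒⠂⠒⠒⠴⠒⠀
⠿⠀⠒⠒⠒⣿⠒⠒⠀
⠿⠀⣿⣿⠒⠒⣿⠂⠀
⠿⠀⠂⣿⣾⣿⠿⠒⠀
⠿⠀⠒⠂⣿⣿⠂⠀⠀
⠿⠀⠴⠒⣿⠒⠴⠀⠀
⠿⠀⠀⠀⠀⠀⠀⠀⠀
⠿⠀⠀⠀⠀⠀⠀⠀⠀

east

⠀⠿⣿⠒⠂⠒⠒⠀⠀
⠀⠒⠂⠒⠒⠴⠒⠀⠀
⠀⠒⠒⠒⣿⠒⠒⠀⠀
⠀⣿⣿⠒⠒⣿⠂⠀⠀
⠀⠂⣿⣿⣾⠿⠒⠀⠀
⠀⠒⠂⣿⣿⠂⣿⠀⠀
⠀⠴⠒⣿⠒⠴⠒⠀⠀
⠀⠀⠀⠀⠀⠀⠀⠀⠀
⠀⠀⠀⠀⠀⠀⠀⠀⠀

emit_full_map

⠀⠴⣿⣿⠂⠒
⠿⣿⠒⠂⠒⠒
⠒⠂⠒⠒⠴⠒
⠒⠒⠒⣿⠒⠒
⣿⣿⠒⠒⣿⠂
⠂⣿⣿⣾⠿⠒
⠒⠂⣿⣿⠂⣿
⠴⠒⣿⠒⠴⠒

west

⠿⠀⠿⣿⠒⠂⠒⠒⠀
⠿⠀⠒⠂⠒⠒⠴⠒⠀
⠿⠀⠒⠒⠒⣿⠒⠒⠀
⠿⠀⣿⣿⠒⠒⣿⠂⠀
⠿⠀⠂⣿⣾⣿⠿⠒⠀
⠿⠀⠒⠂⣿⣿⠂⣿⠀
⠿⠀⠴⠒⣿⠒⠴⠒⠀
⠿⠀⠀⠀⠀⠀⠀⠀⠀
⠿⠀⠀⠀⠀⠀⠀⠀⠀

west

⠿⠿⠀⠿⣿⠒⠂⠒⠒
⠿⠿⠀⠒⠂⠒⠒⠴⠒
⠿⠿⠂⠒⠒⠒⣿⠒⠒
⠿⠿⣿⣿⣿⠒⠒⣿⠂
⠿⠿⠴⠂⣾⣿⣿⠿⠒
⠿⠿⠴⠒⠂⣿⣿⠂⣿
⠿⠿⠒⠴⠒⣿⠒⠴⠒
⠿⠿⠀⠀⠀⠀⠀⠀⠀
⠿⠿⠀⠀⠀⠀⠀⠀⠀

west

⠿⠿⠿⠀⠿⣿⠒⠂⠒
⠿⠿⠿⠀⠒⠂⠒⠒⠴
⠿⠿⠿⠂⠒⠒⠒⣿⠒
⠿⠿⠿⣿⣿⣿⠒⠒⣿
⠿⠿⠿⠴⣾⣿⣿⣿⠿
⠿⠿⠿⠴⠒⠂⣿⣿⠂
⠿⠿⠿⠒⠴⠒⣿⠒⠴
⠿⠿⠿⠀⠀⠀⠀⠀⠀
⠿⠿⠿⠀⠀⠀⠀⠀⠀

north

⠿⠿⠿⠀⠀⠴⣿⣿⠂
⠿⠿⠿⠀⠿⣿⠒⠂⠒
⠿⠿⠿⣿⠒⠂⠒⠒⠴
⠿⠿⠿⠂⠒⠒⠒⣿⠒
⠿⠿⠿⣿⣾⣿⠒⠒⣿
⠿⠿⠿⠴⠂⣿⣿⣿⠿
⠿⠿⠿⠴⠒⠂⣿⣿⠂
⠿⠿⠿⠒⠴⠒⣿⠒⠴
⠿⠿⠿⠀⠀⠀⠀⠀⠀

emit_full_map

⠀⠀⠴⣿⣿⠂⠒
⠀⠿⣿⠒⠂⠒⠒
⣿⠒⠂⠒⠒⠴⠒
⠂⠒⠒⠒⣿⠒⠒
⣿⣾⣿⠒⠒⣿⠂
⠴⠂⣿⣿⣿⠿⠒
⠴⠒⠂⣿⣿⠂⣿
⠒⠴⠒⣿⠒⠴⠒

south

⠿⠿⠿⠀⠿⣿⠒⠂⠒
⠿⠿⠿⣿⠒⠂⠒⠒⠴
⠿⠿⠿⠂⠒⠒⠒⣿⠒
⠿⠿⠿⣿⣿⣿⠒⠒⣿
⠿⠿⠿⠴⣾⣿⣿⣿⠿
⠿⠿⠿⠴⠒⠂⣿⣿⠂
⠿⠿⠿⠒⠴⠒⣿⠒⠴
⠿⠿⠿⠀⠀⠀⠀⠀⠀
⠿⠿⠿⠀⠀⠀⠀⠀⠀

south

⠿⠿⠿⣿⠒⠂⠒⠒⠴
⠿⠿⠿⠂⠒⠒⠒⣿⠒
⠿⠿⠿⣿⣿⣿⠒⠒⣿
⠿⠿⠿⠴⠂⣿⣿⣿⠿
⠿⠿⠿⠴⣾⠂⣿⣿⠂
⠿⠿⠿⠒⠴⠒⣿⠒⠴
⠿⠿⠿⠒⠂⠴⣿⠀⠀
⠿⠿⠿⠀⠀⠀⠀⠀⠀
⠿⠿⠿⠿⠿⠿⠿⠿⠿

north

⠿⠿⠿⠀⠿⣿⠒⠂⠒
⠿⠿⠿⣿⠒⠂⠒⠒⠴
⠿⠿⠿⠂⠒⠒⠒⣿⠒
⠿⠿⠿⣿⣿⣿⠒⠒⣿
⠿⠿⠿⠴⣾⣿⣿⣿⠿
⠿⠿⠿⠴⠒⠂⣿⣿⠂
⠿⠿⠿⠒⠴⠒⣿⠒⠴
⠿⠿⠿⠒⠂⠴⣿⠀⠀
⠿⠿⠿⠀⠀⠀⠀⠀⠀

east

⠿⠿⠀⠿⣿⠒⠂⠒⠒
⠿⠿⣿⠒⠂⠒⠒⠴⠒
⠿⠿⠂⠒⠒⠒⣿⠒⠒
⠿⠿⣿⣿⣿⠒⠒⣿⠂
⠿⠿⠴⠂⣾⣿⣿⠿⠒
⠿⠿⠴⠒⠂⣿⣿⠂⣿
⠿⠿⠒⠴⠒⣿⠒⠴⠒
⠿⠿⠒⠂⠴⣿⠀⠀⠀
⠿⠿⠀⠀⠀⠀⠀⠀⠀

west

⠿⠿⠿⠀⠿⣿⠒⠂⠒
⠿⠿⠿⣿⠒⠂⠒⠒⠴
⠿⠿⠿⠂⠒⠒⠒⣿⠒
⠿⠿⠿⣿⣿⣿⠒⠒⣿
⠿⠿⠿⠴⣾⣿⣿⣿⠿
⠿⠿⠿⠴⠒⠂⣿⣿⠂
⠿⠿⠿⠒⠴⠒⣿⠒⠴
⠿⠿⠿⠒⠂⠴⣿⠀⠀
⠿⠿⠿⠀⠀⠀⠀⠀⠀

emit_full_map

⠀⠀⠴⣿⣿⠂⠒
⠀⠿⣿⠒⠂⠒⠒
⣿⠒⠂⠒⠒⠴⠒
⠂⠒⠒⠒⣿⠒⠒
⣿⣿⣿⠒⠒⣿⠂
⠴⣾⣿⣿⣿⠿⠒
⠴⠒⠂⣿⣿⠂⣿
⠒⠴⠒⣿⠒⠴⠒
⠒⠂⠴⣿⠀⠀⠀

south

⠿⠿⠿⣿⠒⠂⠒⠒⠴
⠿⠿⠿⠂⠒⠒⠒⣿⠒
⠿⠿⠿⣿⣿⣿⠒⠒⣿
⠿⠿⠿⠴⠂⣿⣿⣿⠿
⠿⠿⠿⠴⣾⠂⣿⣿⠂
⠿⠿⠿⠒⠴⠒⣿⠒⠴
⠿⠿⠿⠒⠂⠴⣿⠀⠀
⠿⠿⠿⠀⠀⠀⠀⠀⠀
⠿⠿⠿⠿⠿⠿⠿⠿⠿

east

⠿⠿⣿⠒⠂⠒⠒⠴⠒
⠿⠿⠂⠒⠒⠒⣿⠒⠒
⠿⠿⣿⣿⣿⠒⠒⣿⠂
⠿⠿⠴⠂⣿⣿⣿⠿⠒
⠿⠿⠴⠒⣾⣿⣿⠂⣿
⠿⠿⠒⠴⠒⣿⠒⠴⠒
⠿⠿⠒⠂⠴⣿⣿⠀⠀
⠿⠿⠀⠀⠀⠀⠀⠀⠀
⠿⠿⠿⠿⠿⠿⠿⠿⠿

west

⠿⠿⠿⣿⠒⠂⠒⠒⠴
⠿⠿⠿⠂⠒⠒⠒⣿⠒
⠿⠿⠿⣿⣿⣿⠒⠒⣿
⠿⠿⠿⠴⠂⣿⣿⣿⠿
⠿⠿⠿⠴⣾⠂⣿⣿⠂
⠿⠿⠿⠒⠴⠒⣿⠒⠴
⠿⠿⠿⠒⠂⠴⣿⣿⠀
⠿⠿⠿⠀⠀⠀⠀⠀⠀
⠿⠿⠿⠿⠿⠿⠿⠿⠿

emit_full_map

⠀⠀⠴⣿⣿⠂⠒
⠀⠿⣿⠒⠂⠒⠒
⣿⠒⠂⠒⠒⠴⠒
⠂⠒⠒⠒⣿⠒⠒
⣿⣿⣿⠒⠒⣿⠂
⠴⠂⣿⣿⣿⠿⠒
⠴⣾⠂⣿⣿⠂⣿
⠒⠴⠒⣿⠒⠴⠒
⠒⠂⠴⣿⣿⠀⠀
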